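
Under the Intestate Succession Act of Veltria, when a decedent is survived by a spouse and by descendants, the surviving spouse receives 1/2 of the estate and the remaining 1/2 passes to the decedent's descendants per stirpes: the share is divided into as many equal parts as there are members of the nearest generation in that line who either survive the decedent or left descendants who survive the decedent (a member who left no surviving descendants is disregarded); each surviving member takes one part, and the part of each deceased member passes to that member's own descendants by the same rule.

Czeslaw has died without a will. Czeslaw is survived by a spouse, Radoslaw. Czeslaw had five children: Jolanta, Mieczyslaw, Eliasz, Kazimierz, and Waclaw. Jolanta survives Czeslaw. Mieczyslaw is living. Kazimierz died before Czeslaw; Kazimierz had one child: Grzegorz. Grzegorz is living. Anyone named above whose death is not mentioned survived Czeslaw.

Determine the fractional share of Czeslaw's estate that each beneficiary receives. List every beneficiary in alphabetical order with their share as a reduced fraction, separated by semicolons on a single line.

Radoslaw, as surviving spouse, takes 1/2.
The remaining 1/2 passes to Czeslaw's descendants per stirpes.
The 1/2 is divided into 5 equal shares of 1/10 among Jolanta, Mieczyslaw, Eliasz, Kazimierz, Waclaw.
Jolanta is living and takes 1/10.
Mieczyslaw is living and takes 1/10.
Eliasz is living and takes 1/10.
Kazimierz predeceased; the 1/10 allotted to Kazimierz's branch passes to Kazimierz's issue by representation.
Grzegorz is the sole taker at this level and receives the full 1/10.
Waclaw is living and takes 1/10.

Eliasz 1/10; Grzegorz 1/10; Jolanta 1/10; Mieczyslaw 1/10; Radoslaw 1/2; Waclaw 1/10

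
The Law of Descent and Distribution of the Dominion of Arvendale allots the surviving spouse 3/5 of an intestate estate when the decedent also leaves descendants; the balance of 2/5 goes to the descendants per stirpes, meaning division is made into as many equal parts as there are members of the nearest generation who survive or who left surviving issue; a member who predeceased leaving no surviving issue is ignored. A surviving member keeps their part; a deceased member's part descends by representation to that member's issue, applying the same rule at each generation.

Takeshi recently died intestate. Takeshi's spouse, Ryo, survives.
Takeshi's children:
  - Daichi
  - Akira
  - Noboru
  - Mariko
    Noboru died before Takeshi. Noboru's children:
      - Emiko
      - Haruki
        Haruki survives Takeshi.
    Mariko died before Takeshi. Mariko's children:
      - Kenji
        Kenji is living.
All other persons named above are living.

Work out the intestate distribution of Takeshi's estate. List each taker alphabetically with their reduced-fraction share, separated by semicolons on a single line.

Ryo, as surviving spouse, takes 3/5.
The remaining 2/5 passes to Takeshi's descendants per stirpes.
The 2/5 is divided into 4 equal shares of 1/10 among Daichi, Akira, Noboru, Mariko.
Daichi is living and takes 1/10.
Akira is living and takes 1/10.
Noboru predeceased; the 1/10 allotted to Noboru's branch passes to Noboru's issue by representation.
The 1/10 is divided into 2 equal shares of 1/20 among Emiko, Haruki.
Emiko is living and takes 1/20.
Haruki is living and takes 1/20.
Mariko predeceased; the 1/10 allotted to Mariko's branch passes to Mariko's issue by representation.
Kenji is the sole taker at this level and receives the full 1/10.

Akira 1/10; Daichi 1/10; Emiko 1/20; Haruki 1/20; Kenji 1/10; Ryo 3/5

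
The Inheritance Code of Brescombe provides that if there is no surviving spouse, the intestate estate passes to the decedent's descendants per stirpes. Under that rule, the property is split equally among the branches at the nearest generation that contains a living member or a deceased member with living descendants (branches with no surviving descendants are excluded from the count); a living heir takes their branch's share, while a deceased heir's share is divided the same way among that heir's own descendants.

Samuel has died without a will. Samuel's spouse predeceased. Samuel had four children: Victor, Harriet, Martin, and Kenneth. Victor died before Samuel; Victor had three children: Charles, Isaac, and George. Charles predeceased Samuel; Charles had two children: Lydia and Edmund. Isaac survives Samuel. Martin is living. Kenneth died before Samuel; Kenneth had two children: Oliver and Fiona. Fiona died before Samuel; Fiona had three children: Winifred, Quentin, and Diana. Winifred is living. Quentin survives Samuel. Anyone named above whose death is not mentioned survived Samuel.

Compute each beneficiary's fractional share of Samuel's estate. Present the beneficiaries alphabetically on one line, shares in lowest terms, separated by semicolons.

There is no surviving spouse, so the entire estate passes to Samuel's descendants per stirpes.
The estate is divided into 4 equal shares of 1/4 among Victor, Harriet, Martin, Kenneth.
Victor predeceased; the 1/4 allotted to Victor's branch passes to Victor's issue by representation.
The 1/4 is divided into 3 equal shares of 1/12 among Charles, Isaac, George.
Charles predeceased; the 1/12 allotted to Charles's branch passes to Charles's issue by representation.
The 1/12 is divided into 2 equal shares of 1/24 among Lydia, Edmund.
Lydia is living and takes 1/24.
Edmund is living and takes 1/24.
Isaac is living and takes 1/12.
George is living and takes 1/12.
Harriet is living and takes 1/4.
Martin is living and takes 1/4.
Kenneth predeceased; the 1/4 allotted to Kenneth's branch passes to Kenneth's issue by representation.
The 1/4 is divided into 2 equal shares of 1/8 among Oliver, Fiona.
Oliver is living and takes 1/8.
Fiona predeceased; the 1/8 allotted to Fiona's branch passes to Fiona's issue by representation.
The 1/8 is divided into 3 equal shares of 1/24 among Winifred, Quentin, Diana.
Winifred is living and takes 1/24.
Quentin is living and takes 1/24.
Diana is living and takes 1/24.

Diana 1/24; Edmund 1/24; George 1/12; Harriet 1/4; Isaac 1/12; Lydia 1/24; Martin 1/4; Oliver 1/8; Quentin 1/24; Winifred 1/24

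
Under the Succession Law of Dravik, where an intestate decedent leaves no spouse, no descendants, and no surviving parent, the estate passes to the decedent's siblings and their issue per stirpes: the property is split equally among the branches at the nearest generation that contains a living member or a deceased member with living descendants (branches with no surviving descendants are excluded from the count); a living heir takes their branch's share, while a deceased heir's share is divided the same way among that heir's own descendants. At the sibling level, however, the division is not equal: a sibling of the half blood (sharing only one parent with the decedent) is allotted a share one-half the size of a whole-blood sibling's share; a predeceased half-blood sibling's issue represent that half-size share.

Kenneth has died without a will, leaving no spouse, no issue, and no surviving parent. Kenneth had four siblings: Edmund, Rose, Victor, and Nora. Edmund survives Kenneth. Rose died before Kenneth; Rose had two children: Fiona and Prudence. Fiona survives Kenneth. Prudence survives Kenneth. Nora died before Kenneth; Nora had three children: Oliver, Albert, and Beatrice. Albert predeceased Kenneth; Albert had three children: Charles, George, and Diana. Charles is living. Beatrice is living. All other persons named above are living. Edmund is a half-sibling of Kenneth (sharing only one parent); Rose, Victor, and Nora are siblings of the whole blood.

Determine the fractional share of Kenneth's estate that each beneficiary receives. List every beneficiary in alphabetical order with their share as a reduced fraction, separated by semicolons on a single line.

Beatrice 2/21; Charles 2/63; Diana 2/63; Edmund 1/7; Fiona 1/7; George 2/63; Oliver 2/21; Prudence 1/7; Victor 2/7

No spouse, descendants, or parent survives, so the estate passes to Kenneth's siblings per stirpes.
Half-blood siblings count for one-half the weight of whole-blood siblings at the initial division.
Dividing 1 in proportion to weights (total weight 7/2): Edmund (weight 1/2) → 1/7; Rose (weight 1) → 2/7; Victor (weight 1) → 2/7; Nora (weight 1) → 2/7.
Edmund is living and takes 1/7.
Rose predeceased; the 2/7 allotted to Rose's branch passes to Rose's issue by representation.
The 2/7 is divided into 2 equal shares of 1/7 among Fiona, Prudence.
Fiona is living and takes 1/7.
Prudence is living and takes 1/7.
Victor is living and takes 2/7.
Nora predeceased; the 2/7 allotted to Nora's branch passes to Nora's issue by representation.
The 2/7 is divided into 3 equal shares of 2/21 among Oliver, Albert, Beatrice.
Oliver is living and takes 2/21.
Albert predeceased; the 2/21 allotted to Albert's branch passes to Albert's issue by representation.
The 2/21 is divided into 3 equal shares of 2/63 among Charles, George, Diana.
Charles is living and takes 2/63.
George is living and takes 2/63.
Diana is living and takes 2/63.
Beatrice is living and takes 2/21.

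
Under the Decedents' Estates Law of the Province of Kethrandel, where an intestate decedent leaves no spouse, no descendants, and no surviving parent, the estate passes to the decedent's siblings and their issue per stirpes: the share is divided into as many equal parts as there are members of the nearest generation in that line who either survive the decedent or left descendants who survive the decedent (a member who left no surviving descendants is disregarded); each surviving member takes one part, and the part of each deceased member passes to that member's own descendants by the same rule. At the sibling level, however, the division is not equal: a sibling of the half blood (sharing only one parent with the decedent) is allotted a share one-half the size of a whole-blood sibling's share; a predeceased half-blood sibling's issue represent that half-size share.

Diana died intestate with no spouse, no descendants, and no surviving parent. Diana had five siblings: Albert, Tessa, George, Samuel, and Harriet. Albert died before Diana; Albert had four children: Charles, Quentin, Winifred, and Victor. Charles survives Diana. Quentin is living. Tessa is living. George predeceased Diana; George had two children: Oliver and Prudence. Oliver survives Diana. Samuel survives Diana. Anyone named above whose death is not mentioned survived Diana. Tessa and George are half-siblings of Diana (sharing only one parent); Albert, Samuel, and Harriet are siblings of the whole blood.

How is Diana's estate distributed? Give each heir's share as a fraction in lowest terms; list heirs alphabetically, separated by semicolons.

No spouse, descendants, or parent survives, so the estate passes to Diana's siblings per stirpes.
Half-blood siblings count for one-half the weight of whole-blood siblings at the initial division.
Dividing 1 in proportion to weights (total weight 4): Albert (weight 1) → 1/4; Tessa (weight 1/2) → 1/8; George (weight 1/2) → 1/8; Samuel (weight 1) → 1/4; Harriet (weight 1) → 1/4.
Albert predeceased; the 1/4 allotted to Albert's branch passes to Albert's issue by representation.
The 1/4 is divided into 4 equal shares of 1/16 among Charles, Quentin, Winifred, Victor.
Charles is living and takes 1/16.
Quentin is living and takes 1/16.
Winifred is living and takes 1/16.
Victor is living and takes 1/16.
Tessa is living and takes 1/8.
George predeceased; the 1/8 allotted to George's branch passes to George's issue by representation.
The 1/8 is divided into 2 equal shares of 1/16 among Oliver, Prudence.
Oliver is living and takes 1/16.
Prudence is living and takes 1/16.
Samuel is living and takes 1/4.
Harriet is living and takes 1/4.

Charles 1/16; Harriet 1/4; Oliver 1/16; Prudence 1/16; Quentin 1/16; Samuel 1/4; Tessa 1/8; Victor 1/16; Winifred 1/16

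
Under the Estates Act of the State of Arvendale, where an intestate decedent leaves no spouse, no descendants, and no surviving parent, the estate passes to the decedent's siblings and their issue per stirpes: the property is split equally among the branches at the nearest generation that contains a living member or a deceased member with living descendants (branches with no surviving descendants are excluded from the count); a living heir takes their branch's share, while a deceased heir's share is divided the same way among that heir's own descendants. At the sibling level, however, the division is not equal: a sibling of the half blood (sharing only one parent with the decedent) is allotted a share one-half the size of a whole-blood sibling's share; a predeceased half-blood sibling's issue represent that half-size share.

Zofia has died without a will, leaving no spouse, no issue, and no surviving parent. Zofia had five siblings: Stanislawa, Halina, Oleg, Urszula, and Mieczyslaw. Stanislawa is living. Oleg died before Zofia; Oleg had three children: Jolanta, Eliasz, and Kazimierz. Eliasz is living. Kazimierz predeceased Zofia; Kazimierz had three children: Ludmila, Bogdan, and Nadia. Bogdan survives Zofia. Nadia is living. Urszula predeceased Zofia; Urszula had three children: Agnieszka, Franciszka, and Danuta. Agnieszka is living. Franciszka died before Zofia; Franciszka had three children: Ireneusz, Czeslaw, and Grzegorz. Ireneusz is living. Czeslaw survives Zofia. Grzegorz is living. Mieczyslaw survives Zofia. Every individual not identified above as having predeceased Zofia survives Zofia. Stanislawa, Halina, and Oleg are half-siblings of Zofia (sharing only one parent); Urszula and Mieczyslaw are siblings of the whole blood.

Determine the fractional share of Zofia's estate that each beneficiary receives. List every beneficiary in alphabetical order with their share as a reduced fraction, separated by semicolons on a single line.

No spouse, descendants, or parent survives, so the estate passes to Zofia's siblings per stirpes.
Half-blood siblings count for one-half the weight of whole-blood siblings at the initial division.
Dividing 1 in proportion to weights (total weight 7/2): Stanislawa (weight 1/2) → 1/7; Halina (weight 1/2) → 1/7; Oleg (weight 1/2) → 1/7; Urszula (weight 1) → 2/7; Mieczyslaw (weight 1) → 2/7.
Stanislawa is living and takes 1/7.
Halina is living and takes 1/7.
Oleg predeceased; the 1/7 allotted to Oleg's branch passes to Oleg's issue by representation.
The 1/7 is divided into 3 equal shares of 1/21 among Jolanta, Eliasz, Kazimierz.
Jolanta is living and takes 1/21.
Eliasz is living and takes 1/21.
Kazimierz predeceased; the 1/21 allotted to Kazimierz's branch passes to Kazimierz's issue by representation.
The 1/21 is divided into 3 equal shares of 1/63 among Ludmila, Bogdan, Nadia.
Ludmila is living and takes 1/63.
Bogdan is living and takes 1/63.
Nadia is living and takes 1/63.
Urszula predeceased; the 2/7 allotted to Urszula's branch passes to Urszula's issue by representation.
The 2/7 is divided into 3 equal shares of 2/21 among Agnieszka, Franciszka, Danuta.
Agnieszka is living and takes 2/21.
Franciszka predeceased; the 2/21 allotted to Franciszka's branch passes to Franciszka's issue by representation.
The 2/21 is divided into 3 equal shares of 2/63 among Ireneusz, Czeslaw, Grzegorz.
Ireneusz is living and takes 2/63.
Czeslaw is living and takes 2/63.
Grzegorz is living and takes 2/63.
Danuta is living and takes 2/21.
Mieczyslaw is living and takes 2/7.

Agnieszka 2/21; Bogdan 1/63; Czeslaw 2/63; Danuta 2/21; Eliasz 1/21; Grzegorz 2/63; Halina 1/7; Ireneusz 2/63; Jolanta 1/21; Ludmila 1/63; Mieczyslaw 2/7; Nadia 1/63; Stanislawa 1/7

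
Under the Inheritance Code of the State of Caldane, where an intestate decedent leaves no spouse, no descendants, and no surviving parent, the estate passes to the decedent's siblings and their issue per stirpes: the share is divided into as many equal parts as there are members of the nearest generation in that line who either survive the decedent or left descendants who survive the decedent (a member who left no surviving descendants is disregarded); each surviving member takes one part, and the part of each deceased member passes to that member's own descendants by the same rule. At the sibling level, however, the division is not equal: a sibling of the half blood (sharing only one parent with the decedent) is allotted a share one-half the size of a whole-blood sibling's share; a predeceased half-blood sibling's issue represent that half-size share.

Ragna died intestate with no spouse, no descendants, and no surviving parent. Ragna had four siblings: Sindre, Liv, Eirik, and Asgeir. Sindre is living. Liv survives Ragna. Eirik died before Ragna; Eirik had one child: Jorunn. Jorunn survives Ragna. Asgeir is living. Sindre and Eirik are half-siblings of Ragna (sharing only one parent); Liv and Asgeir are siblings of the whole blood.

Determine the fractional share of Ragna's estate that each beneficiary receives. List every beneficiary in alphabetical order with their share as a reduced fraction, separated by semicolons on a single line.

Asgeir 1/3; Jorunn 1/6; Liv 1/3; Sindre 1/6

No spouse, descendants, or parent survives, so the estate passes to Ragna's siblings per stirpes.
Half-blood siblings count for one-half the weight of whole-blood siblings at the initial division.
Dividing 1 in proportion to weights (total weight 3): Sindre (weight 1/2) → 1/6; Liv (weight 1) → 1/3; Eirik (weight 1/2) → 1/6; Asgeir (weight 1) → 1/3.
Sindre is living and takes 1/6.
Liv is living and takes 1/3.
Eirik predeceased; the 1/6 allotted to Eirik's branch passes to Eirik's issue by representation.
Jorunn is the sole taker at this level and receives the full 1/6.
Asgeir is living and takes 1/3.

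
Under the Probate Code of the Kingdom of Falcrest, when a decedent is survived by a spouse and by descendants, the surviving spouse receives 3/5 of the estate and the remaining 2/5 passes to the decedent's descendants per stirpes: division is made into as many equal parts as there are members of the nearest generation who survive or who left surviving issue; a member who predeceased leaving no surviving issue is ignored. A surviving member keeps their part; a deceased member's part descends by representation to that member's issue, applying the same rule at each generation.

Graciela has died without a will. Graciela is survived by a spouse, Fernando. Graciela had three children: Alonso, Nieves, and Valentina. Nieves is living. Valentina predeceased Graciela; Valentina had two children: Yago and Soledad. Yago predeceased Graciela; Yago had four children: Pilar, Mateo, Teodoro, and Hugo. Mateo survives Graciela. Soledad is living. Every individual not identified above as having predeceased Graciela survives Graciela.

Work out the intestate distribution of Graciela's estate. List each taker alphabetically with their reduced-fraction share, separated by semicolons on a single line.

Fernando, as surviving spouse, takes 3/5.
The remaining 2/5 passes to Graciela's descendants per stirpes.
The 2/5 is divided into 3 equal shares of 2/15 among Alonso, Nieves, Valentina.
Alonso is living and takes 2/15.
Nieves is living and takes 2/15.
Valentina predeceased; the 2/15 allotted to Valentina's branch passes to Valentina's issue by representation.
The 2/15 is divided into 2 equal shares of 1/15 among Yago, Soledad.
Yago predeceased; the 1/15 allotted to Yago's branch passes to Yago's issue by representation.
The 1/15 is divided into 4 equal shares of 1/60 among Pilar, Mateo, Teodoro, Hugo.
Pilar is living and takes 1/60.
Mateo is living and takes 1/60.
Teodoro is living and takes 1/60.
Hugo is living and takes 1/60.
Soledad is living and takes 1/15.

Alonso 2/15; Fernando 3/5; Hugo 1/60; Mateo 1/60; Nieves 2/15; Pilar 1/60; Soledad 1/15; Teodoro 1/60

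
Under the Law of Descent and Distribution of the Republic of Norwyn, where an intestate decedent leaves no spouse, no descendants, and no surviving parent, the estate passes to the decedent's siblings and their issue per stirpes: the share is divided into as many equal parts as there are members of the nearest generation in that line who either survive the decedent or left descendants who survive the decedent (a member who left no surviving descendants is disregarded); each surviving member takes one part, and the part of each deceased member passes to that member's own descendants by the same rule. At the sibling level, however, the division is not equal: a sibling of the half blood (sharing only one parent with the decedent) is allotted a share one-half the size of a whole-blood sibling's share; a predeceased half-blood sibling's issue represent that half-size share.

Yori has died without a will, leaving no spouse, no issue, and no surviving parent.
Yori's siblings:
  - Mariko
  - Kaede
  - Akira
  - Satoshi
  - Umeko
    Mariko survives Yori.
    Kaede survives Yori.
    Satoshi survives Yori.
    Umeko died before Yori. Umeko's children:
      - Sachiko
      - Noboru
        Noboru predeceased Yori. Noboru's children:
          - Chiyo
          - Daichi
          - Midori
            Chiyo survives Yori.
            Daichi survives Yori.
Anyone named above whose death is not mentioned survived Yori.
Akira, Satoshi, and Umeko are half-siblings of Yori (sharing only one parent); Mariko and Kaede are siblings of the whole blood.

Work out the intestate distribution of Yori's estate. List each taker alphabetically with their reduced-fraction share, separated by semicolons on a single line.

No spouse, descendants, or parent survives, so the estate passes to Yori's siblings per stirpes.
Half-blood siblings count for one-half the weight of whole-blood siblings at the initial division.
Dividing 1 in proportion to weights (total weight 7/2): Mariko (weight 1) → 2/7; Kaede (weight 1) → 2/7; Akira (weight 1/2) → 1/7; Satoshi (weight 1/2) → 1/7; Umeko (weight 1/2) → 1/7.
Mariko is living and takes 2/7.
Kaede is living and takes 2/7.
Akira is living and takes 1/7.
Satoshi is living and takes 1/7.
Umeko predeceased; the 1/7 allotted to Umeko's branch passes to Umeko's issue by representation.
The 1/7 is divided into 2 equal shares of 1/14 among Sachiko, Noboru.
Sachiko is living and takes 1/14.
Noboru predeceased; the 1/14 allotted to Noboru's branch passes to Noboru's issue by representation.
The 1/14 is divided into 3 equal shares of 1/42 among Chiyo, Daichi, Midori.
Chiyo is living and takes 1/42.
Daichi is living and takes 1/42.
Midori is living and takes 1/42.

Akira 1/7; Chiyo 1/42; Daichi 1/42; Kaede 2/7; Mariko 2/7; Midori 1/42; Sachiko 1/14; Satoshi 1/7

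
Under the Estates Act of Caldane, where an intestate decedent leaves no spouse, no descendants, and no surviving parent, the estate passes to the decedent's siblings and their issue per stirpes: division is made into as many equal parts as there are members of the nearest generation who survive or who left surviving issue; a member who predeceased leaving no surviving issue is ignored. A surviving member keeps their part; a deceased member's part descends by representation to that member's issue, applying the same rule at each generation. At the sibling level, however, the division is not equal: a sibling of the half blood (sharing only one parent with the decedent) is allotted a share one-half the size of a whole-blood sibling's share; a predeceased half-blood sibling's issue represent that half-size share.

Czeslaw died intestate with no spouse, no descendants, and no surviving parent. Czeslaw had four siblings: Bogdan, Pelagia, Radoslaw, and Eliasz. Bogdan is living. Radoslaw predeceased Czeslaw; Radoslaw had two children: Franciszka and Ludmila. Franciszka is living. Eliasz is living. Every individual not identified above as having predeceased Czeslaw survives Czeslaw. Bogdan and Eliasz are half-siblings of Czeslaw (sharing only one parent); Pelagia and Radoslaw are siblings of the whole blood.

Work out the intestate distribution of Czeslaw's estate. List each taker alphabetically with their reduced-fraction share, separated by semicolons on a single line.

Bogdan 1/6; Eliasz 1/6; Franciszka 1/6; Ludmila 1/6; Pelagia 1/3

No spouse, descendants, or parent survives, so the estate passes to Czeslaw's siblings per stirpes.
Half-blood siblings count for one-half the weight of whole-blood siblings at the initial division.
Dividing 1 in proportion to weights (total weight 3): Bogdan (weight 1/2) → 1/6; Pelagia (weight 1) → 1/3; Radoslaw (weight 1) → 1/3; Eliasz (weight 1/2) → 1/6.
Bogdan is living and takes 1/6.
Pelagia is living and takes 1/3.
Radoslaw predeceased; the 1/3 allotted to Radoslaw's branch passes to Radoslaw's issue by representation.
The 1/3 is divided into 2 equal shares of 1/6 among Franciszka, Ludmila.
Franciszka is living and takes 1/6.
Ludmila is living and takes 1/6.
Eliasz is living and takes 1/6.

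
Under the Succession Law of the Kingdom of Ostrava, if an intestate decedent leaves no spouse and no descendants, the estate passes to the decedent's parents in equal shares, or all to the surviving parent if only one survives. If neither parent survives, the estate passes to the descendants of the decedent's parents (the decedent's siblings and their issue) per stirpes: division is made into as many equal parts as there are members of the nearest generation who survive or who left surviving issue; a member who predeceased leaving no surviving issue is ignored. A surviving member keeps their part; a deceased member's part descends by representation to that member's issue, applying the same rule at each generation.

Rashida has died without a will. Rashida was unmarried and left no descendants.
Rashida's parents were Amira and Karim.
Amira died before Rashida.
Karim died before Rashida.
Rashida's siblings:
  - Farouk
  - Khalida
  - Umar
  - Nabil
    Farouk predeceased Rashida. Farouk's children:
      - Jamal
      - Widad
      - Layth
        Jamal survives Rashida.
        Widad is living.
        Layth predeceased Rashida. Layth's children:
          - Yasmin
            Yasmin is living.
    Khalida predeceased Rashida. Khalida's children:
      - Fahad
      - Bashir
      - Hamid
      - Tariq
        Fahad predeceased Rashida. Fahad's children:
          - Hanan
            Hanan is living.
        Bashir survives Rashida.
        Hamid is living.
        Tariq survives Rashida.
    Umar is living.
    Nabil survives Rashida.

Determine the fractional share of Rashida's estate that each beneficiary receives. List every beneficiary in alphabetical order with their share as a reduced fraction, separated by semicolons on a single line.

Neither parent survives and there are no descendants, so the estate passes to Rashida's siblings and their issue per stirpes.
The estate is divided into 4 equal shares of 1/4 among Farouk, Khalida, Umar, Nabil.
Farouk predeceased; the 1/4 allotted to Farouk's branch passes to Farouk's issue by representation.
The 1/4 is divided into 3 equal shares of 1/12 among Jamal, Widad, Layth.
Jamal is living and takes 1/12.
Widad is living and takes 1/12.
Layth predeceased; the 1/12 allotted to Layth's branch passes to Layth's issue by representation.
Yasmin is the sole taker at this level and receives the full 1/12.
Khalida predeceased; the 1/4 allotted to Khalida's branch passes to Khalida's issue by representation.
The 1/4 is divided into 4 equal shares of 1/16 among Fahad, Bashir, Hamid, Tariq.
Fahad predeceased; the 1/16 allotted to Fahad's branch passes to Fahad's issue by representation.
Hanan is the sole taker at this level and receives the full 1/16.
Bashir is living and takes 1/16.
Hamid is living and takes 1/16.
Tariq is living and takes 1/16.
Umar is living and takes 1/4.
Nabil is living and takes 1/4.

Bashir 1/16; Hamid 1/16; Hanan 1/16; Jamal 1/12; Nabil 1/4; Tariq 1/16; Umar 1/4; Widad 1/12; Yasmin 1/12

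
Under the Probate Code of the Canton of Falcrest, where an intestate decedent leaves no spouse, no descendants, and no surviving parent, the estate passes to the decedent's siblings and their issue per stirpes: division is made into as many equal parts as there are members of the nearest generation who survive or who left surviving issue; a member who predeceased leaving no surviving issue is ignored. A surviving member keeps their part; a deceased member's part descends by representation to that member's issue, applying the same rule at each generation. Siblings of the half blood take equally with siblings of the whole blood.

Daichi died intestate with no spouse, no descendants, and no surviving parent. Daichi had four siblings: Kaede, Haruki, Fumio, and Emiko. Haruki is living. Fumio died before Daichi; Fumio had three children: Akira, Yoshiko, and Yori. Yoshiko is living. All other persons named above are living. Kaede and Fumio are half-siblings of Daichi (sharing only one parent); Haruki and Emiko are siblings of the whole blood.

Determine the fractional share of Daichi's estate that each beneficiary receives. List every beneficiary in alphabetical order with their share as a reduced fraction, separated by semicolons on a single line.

No spouse, descendants, or parent survives, so the estate passes to Daichi's siblings per stirpes.
Half-blood and whole-blood siblings take equally under the stated rule.
The estate is divided into 4 equal shares of 1/4 among Kaede, Haruki, Fumio, Emiko.
Kaede is living and takes 1/4.
Haruki is living and takes 1/4.
Fumio predeceased; the 1/4 allotted to Fumio's branch passes to Fumio's issue by representation.
The 1/4 is divided into 3 equal shares of 1/12 among Akira, Yoshiko, Yori.
Akira is living and takes 1/12.
Yoshiko is living and takes 1/12.
Yori is living and takes 1/12.
Emiko is living and takes 1/4.

Akira 1/12; Emiko 1/4; Haruki 1/4; Kaede 1/4; Yori 1/12; Yoshiko 1/12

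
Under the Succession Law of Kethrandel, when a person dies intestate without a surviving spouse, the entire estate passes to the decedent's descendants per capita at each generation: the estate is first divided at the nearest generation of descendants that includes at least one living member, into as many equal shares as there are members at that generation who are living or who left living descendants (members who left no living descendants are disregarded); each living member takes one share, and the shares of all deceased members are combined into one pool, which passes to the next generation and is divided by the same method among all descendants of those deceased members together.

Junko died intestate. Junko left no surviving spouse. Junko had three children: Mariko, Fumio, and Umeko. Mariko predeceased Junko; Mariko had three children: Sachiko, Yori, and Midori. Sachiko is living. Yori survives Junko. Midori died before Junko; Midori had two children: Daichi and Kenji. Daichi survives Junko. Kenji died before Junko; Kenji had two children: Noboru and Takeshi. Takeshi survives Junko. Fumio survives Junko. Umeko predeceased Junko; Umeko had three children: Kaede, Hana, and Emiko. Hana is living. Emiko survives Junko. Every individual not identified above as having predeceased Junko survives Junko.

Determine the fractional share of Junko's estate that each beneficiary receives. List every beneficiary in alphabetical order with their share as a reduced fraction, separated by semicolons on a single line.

Daichi 1/18; Emiko 1/9; Fumio 1/3; Hana 1/9; Kaede 1/9; Noboru 1/36; Sachiko 1/9; Takeshi 1/36; Yori 1/9

There is no surviving spouse, so the entire estate passes to Junko's descendants per capita at each generation.
At generation 1 (Mariko, Fumio, Umeko) there are 3 shares of (1)/3 = 1/3 each.
Living: Fumio — each takes 1/3.
Deceased: Mariko and Umeko. Their combined 2/3 is pooled and carried to generation 2.
At generation 2 (Sachiko, Yori, Midori, Kaede, Hana, Emiko) there are 6 shares of (2/3)/6 = 1/9 each.
Living: Sachiko, Yori, Kaede, Hana, and Emiko — each takes 1/9.
Deceased: Midori. That 1/9 share is carried to generation 3.
At generation 3 (Daichi, Kenji) there are 2 shares of (1/9)/2 = 1/18 each.
Living: Daichi — each takes 1/18.
Deceased: Kenji. That 1/18 share is carried to generation 4.
At generation 4 (Noboru, Takeshi) there are 2 shares of (1/18)/2 = 1/36 each.
Living: Noboru and Takeshi — each takes 1/36.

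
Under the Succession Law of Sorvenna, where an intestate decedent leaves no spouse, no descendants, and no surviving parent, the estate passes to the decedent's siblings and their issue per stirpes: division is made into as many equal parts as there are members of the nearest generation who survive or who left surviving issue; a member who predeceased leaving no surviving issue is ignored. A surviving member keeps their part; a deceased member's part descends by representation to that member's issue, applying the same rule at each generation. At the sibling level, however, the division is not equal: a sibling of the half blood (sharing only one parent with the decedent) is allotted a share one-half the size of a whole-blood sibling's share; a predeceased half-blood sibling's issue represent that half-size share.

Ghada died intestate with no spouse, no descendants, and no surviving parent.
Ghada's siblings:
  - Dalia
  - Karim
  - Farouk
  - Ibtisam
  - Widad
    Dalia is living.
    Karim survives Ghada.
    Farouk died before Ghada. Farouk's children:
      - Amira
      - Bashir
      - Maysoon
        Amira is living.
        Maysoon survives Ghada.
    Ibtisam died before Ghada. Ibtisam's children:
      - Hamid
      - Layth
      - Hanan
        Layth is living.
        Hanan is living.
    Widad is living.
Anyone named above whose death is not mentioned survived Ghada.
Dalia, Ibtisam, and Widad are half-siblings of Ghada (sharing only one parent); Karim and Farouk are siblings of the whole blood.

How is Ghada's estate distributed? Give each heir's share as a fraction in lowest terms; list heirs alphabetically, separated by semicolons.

Amira 2/21; Bashir 2/21; Dalia 1/7; Hamid 1/21; Hanan 1/21; Karim 2/7; Layth 1/21; Maysoon 2/21; Widad 1/7

No spouse, descendants, or parent survives, so the estate passes to Ghada's siblings per stirpes.
Half-blood siblings count for one-half the weight of whole-blood siblings at the initial division.
Dividing 1 in proportion to weights (total weight 7/2): Dalia (weight 1/2) → 1/7; Karim (weight 1) → 2/7; Farouk (weight 1) → 2/7; Ibtisam (weight 1/2) → 1/7; Widad (weight 1/2) → 1/7.
Dalia is living and takes 1/7.
Karim is living and takes 2/7.
Farouk predeceased; the 2/7 allotted to Farouk's branch passes to Farouk's issue by representation.
The 2/7 is divided into 3 equal shares of 2/21 among Amira, Bashir, Maysoon.
Amira is living and takes 2/21.
Bashir is living and takes 2/21.
Maysoon is living and takes 2/21.
Ibtisam predeceased; the 1/7 allotted to Ibtisam's branch passes to Ibtisam's issue by representation.
The 1/7 is divided into 3 equal shares of 1/21 among Hamid, Layth, Hanan.
Hamid is living and takes 1/21.
Layth is living and takes 1/21.
Hanan is living and takes 1/21.
Widad is living and takes 1/7.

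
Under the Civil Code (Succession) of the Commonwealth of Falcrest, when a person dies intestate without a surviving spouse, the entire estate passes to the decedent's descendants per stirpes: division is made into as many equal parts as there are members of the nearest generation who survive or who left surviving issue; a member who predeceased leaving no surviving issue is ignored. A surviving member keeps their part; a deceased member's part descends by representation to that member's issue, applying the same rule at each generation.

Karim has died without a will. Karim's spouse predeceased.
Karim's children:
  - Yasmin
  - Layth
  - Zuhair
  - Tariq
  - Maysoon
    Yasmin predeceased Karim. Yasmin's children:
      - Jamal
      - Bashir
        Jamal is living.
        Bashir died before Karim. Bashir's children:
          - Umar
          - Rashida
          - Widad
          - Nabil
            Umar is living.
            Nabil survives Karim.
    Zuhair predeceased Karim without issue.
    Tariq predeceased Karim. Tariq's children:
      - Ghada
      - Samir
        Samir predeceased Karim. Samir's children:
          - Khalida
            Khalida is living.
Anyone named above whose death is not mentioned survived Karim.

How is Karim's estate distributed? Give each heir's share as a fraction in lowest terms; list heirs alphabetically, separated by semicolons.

There is no surviving spouse, so the entire estate passes to Karim's descendants per stirpes.
Zuhair left no surviving issue, so that branch lapses and is disregarded.
The estate is divided into 4 equal shares of 1/4 among Yasmin, Layth, Tariq, Maysoon.
Yasmin predeceased; the 1/4 allotted to Yasmin's branch passes to Yasmin's issue by representation.
The 1/4 is divided into 2 equal shares of 1/8 among Jamal, Bashir.
Jamal is living and takes 1/8.
Bashir predeceased; the 1/8 allotted to Bashir's branch passes to Bashir's issue by representation.
The 1/8 is divided into 4 equal shares of 1/32 among Umar, Rashida, Widad, Nabil.
Umar is living and takes 1/32.
Rashida is living and takes 1/32.
Widad is living and takes 1/32.
Nabil is living and takes 1/32.
Layth is living and takes 1/4.
Tariq predeceased; the 1/4 allotted to Tariq's branch passes to Tariq's issue by representation.
The 1/4 is divided into 2 equal shares of 1/8 among Ghada, Samir.
Ghada is living and takes 1/8.
Samir predeceased; the 1/8 allotted to Samir's branch passes to Samir's issue by representation.
Khalida is the sole taker at this level and receives the full 1/8.
Maysoon is living and takes 1/4.

Ghada 1/8; Jamal 1/8; Khalida 1/8; Layth 1/4; Maysoon 1/4; Nabil 1/32; Rashida 1/32; Umar 1/32; Widad 1/32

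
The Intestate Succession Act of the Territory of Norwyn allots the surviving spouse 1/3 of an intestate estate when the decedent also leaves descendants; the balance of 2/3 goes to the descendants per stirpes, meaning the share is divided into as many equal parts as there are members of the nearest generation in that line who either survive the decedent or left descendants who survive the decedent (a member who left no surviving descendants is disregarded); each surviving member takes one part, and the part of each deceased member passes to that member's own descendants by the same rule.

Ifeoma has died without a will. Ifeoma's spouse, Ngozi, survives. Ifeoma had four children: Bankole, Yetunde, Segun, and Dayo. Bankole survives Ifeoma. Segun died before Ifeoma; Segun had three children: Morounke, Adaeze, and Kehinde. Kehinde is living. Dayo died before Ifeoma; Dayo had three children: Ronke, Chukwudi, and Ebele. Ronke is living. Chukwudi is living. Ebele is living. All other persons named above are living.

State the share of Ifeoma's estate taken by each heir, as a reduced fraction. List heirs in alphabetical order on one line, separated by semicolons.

Ngozi, as surviving spouse, takes 1/3.
The remaining 2/3 passes to Ifeoma's descendants per stirpes.
The 2/3 is divided into 4 equal shares of 1/6 among Bankole, Yetunde, Segun, Dayo.
Bankole is living and takes 1/6.
Yetunde is living and takes 1/6.
Segun predeceased; the 1/6 allotted to Segun's branch passes to Segun's issue by representation.
The 1/6 is divided into 3 equal shares of 1/18 among Morounke, Adaeze, Kehinde.
Morounke is living and takes 1/18.
Adaeze is living and takes 1/18.
Kehinde is living and takes 1/18.
Dayo predeceased; the 1/6 allotted to Dayo's branch passes to Dayo's issue by representation.
The 1/6 is divided into 3 equal shares of 1/18 among Ronke, Chukwudi, Ebele.
Ronke is living and takes 1/18.
Chukwudi is living and takes 1/18.
Ebele is living and takes 1/18.

Adaeze 1/18; Bankole 1/6; Chukwudi 1/18; Ebele 1/18; Kehinde 1/18; Morounke 1/18; Ngozi 1/3; Ronke 1/18; Yetunde 1/6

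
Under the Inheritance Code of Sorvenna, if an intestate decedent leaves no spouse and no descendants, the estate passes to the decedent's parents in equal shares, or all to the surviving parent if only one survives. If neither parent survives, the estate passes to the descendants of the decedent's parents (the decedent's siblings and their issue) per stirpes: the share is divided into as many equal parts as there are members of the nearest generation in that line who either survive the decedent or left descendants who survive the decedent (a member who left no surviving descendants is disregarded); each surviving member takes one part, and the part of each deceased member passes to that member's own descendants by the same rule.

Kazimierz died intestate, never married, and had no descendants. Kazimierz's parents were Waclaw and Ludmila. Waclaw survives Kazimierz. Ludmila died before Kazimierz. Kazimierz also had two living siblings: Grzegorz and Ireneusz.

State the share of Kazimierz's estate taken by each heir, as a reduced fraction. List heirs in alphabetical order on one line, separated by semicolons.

Only one parent, Waclaw, survives, so Waclaw takes the entire estate. The siblings take nothing because a surviving parent has priority.

Waclaw 1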